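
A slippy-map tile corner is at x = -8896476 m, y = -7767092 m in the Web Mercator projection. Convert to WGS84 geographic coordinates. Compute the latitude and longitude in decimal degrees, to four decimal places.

lat -57.0341°, lon -79.9184°

R = 6378137 m. λ = x/R = -79.91840366°.
φ = 2·arctan(exp(y/R)) − 90° = 2·arctan(0.29589) − 90° = -57.03410189°.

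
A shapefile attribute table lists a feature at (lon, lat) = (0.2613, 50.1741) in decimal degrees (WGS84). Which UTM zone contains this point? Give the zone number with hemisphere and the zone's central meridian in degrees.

UTM zone = ⌊(λ + 180)/6⌋ + 1; 0.2613° ∈ [0°, 6°) → zone 31.
Hemisphere: N (φ ≥ 0).
Central meridian λ₀ = 6×31 − 183 = 3°.

Zone 31N, central meridian 3°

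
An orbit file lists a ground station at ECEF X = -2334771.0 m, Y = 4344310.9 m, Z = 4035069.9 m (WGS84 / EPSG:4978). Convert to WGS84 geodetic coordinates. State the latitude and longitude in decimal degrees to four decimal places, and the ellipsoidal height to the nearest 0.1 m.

lat 39.4769°, lon 118.2550°, h 2745.8 m

λ = atan2(Y, X) = 118.25499961°; p = √(X²+Y²) = 4931956.3 m.
Bowring's method on WGS84 (a = 6378137 m, b = 6356752.314 m) gives φ = 39.47689973°, h = 2745.813 m.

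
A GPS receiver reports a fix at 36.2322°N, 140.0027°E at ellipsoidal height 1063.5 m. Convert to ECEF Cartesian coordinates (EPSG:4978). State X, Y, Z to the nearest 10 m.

X -3946560 m, Y 3311240 m, Z 3749630 m

WGS84: a = 6378137 m, e² = 0.006694380; N(φ) = a/√(1−e²sin²φ) = 6385608.341 m.
X = (N+h)·cosφ·cosλ = -3946564.248 m; Y = (N+h)·cosφ·sinλ = 3311243.695 m; Z = (N(1−e²)+h)·sinφ = 3749633.991 m.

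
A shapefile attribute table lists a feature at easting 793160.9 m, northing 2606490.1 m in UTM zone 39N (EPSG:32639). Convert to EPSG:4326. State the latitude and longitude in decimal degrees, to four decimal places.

lat 23.5423°, lon 53.8714°

Zone 39N: λ₀ = 51°, k₀ = 0.9996, false easting 500000 m.
Meridian distance M = (N − FN)/k₀ = 2607533.1 m.
Inverse transverse Mercator on WGS84 gives φ = 23.54229992°, λ = 53.87139971°.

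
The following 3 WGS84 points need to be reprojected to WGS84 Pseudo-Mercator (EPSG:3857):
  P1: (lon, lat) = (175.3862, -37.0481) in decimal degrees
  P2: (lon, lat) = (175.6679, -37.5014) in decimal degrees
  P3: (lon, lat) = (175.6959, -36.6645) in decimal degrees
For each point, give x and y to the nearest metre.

P1: x 19523902 m, y -4445813 m; P2: x 19555261 m, y -4509228 m; P3: x 19558378 m, y -4392445 m

Web Mercator: x = R·λ, y = R·ln tan(π/4+φ/2), R = 6378137 m.
P1 (-37.0481°, 175.3862°) → (19523902.476, -4445813.429) m.
P2 (-37.5014°, 175.6679°) → (19555261.177, -4509227.836) m.
P3 (-36.6645°, 175.6959°) → (19558378.122, -4392445.019) m.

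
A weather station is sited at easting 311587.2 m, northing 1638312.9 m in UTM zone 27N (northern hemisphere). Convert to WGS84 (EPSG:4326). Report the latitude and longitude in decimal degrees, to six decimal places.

Zone 27N: λ₀ = -21°, k₀ = 0.9996, false easting 500000 m.
Meridian distance M = (N − FN)/k₀ = 1638968.5 m.
Inverse transverse Mercator on WGS84 gives φ = 14.81240011°, λ = -22.75079966°.

lat 14.812400°, lon -22.750800°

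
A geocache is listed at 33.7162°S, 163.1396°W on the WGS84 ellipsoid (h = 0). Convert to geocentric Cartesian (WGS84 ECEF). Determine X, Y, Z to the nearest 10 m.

X -5082510 m, Y -1540350 m, Z -3520310 m

WGS84: a = 6378137 m, e² = 0.006694380; N(φ) = a/√(1−e²sin²φ) = 6384725.056 m.
X = (N+h)·cosφ·cosλ = -5082508.050 m; Y = (N+h)·cosφ·sinλ = -1540347.780 m; Z = (N(1−e²)+h)·sinφ = -3520305.763 m.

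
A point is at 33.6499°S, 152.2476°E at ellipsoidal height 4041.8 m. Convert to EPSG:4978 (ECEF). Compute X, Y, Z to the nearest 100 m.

X -4706500 m, Y 2476400 m, Z -3516400 m

WGS84: a = 6378137 m, e² = 0.006694380; N(φ) = a/√(1−e²sin²φ) = 6384702.184 m.
X = (N+h)·cosφ·cosλ = -4706472.422 m; Y = (N+h)·cosφ·sinλ = 2476446.649 m; Z = (N(1−e²)+h)·sinφ = -3516426.182 m.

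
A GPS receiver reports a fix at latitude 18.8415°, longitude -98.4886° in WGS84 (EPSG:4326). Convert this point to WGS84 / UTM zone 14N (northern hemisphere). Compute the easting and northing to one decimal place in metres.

Zone 14 central meridian λ₀ = 6×14 − 183 = -99°; Δλ = +0.5114°.
Transverse Mercator on WGS84 with k₀ = 0.9996 gives E = 553876.122 m, N = 2083367.578 m.

E 553876.1 m, N 2083367.6 m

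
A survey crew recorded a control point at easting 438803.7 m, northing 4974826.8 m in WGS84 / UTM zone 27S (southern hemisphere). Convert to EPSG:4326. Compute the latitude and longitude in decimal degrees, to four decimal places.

Zone 27S: λ₀ = -21°, k₀ = 0.9996, false easting 500000 m, false northing 10000000 m.
Meridian distance M = (N − FN)/k₀ = -5027184.1 m.
Inverse transverse Mercator on WGS84 gives φ = -45.37739960°, λ = -21.78160039°.

lat -45.3774°, lon -21.7816°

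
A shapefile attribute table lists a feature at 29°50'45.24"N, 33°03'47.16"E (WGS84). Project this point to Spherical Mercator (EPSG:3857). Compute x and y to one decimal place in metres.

Web Mercator is spherical with R = a = 6378137 m.
x = R·λ = 6378137 × 0.577059956 = 3680567.456 m.
y = R·ln tan(π/4 + φ/2) = 6378137 × 0.546202922 = 3483757.065 m.

x 3680567.5 m, y 3483757.1 m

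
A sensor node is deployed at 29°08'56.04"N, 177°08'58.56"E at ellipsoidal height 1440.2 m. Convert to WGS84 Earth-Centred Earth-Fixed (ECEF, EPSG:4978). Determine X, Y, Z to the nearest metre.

X -5569177 m, Y 277289 m, Z 3089027 m

WGS84: a = 6378137 m, e² = 0.006694380; N(φ) = a/√(1−e²sin²φ) = 6383208.007 m.
X = (N+h)·cosφ·cosλ = -5569177.314 m; Y = (N+h)·cosφ·sinλ = 277289.047 m; Z = (N(1−e²)+h)·sinφ = 3089026.680 m.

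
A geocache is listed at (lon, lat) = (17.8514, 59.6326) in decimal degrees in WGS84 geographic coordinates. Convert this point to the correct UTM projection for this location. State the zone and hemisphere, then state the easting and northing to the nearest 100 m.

Zone 33N: E 660800 m, N 6613900 m

Longitude 17.8514° lies in the 6° band [12°, 18°), giving zone 33; latitude is north of the equator, so 33N.
Zone 33 central meridian λ₀ = 6×33 − 183 = 15°; Δλ = +2.8514°.
Transverse Mercator on WGS84 with k₀ = 0.9996 gives E = 660772.171 m, N = 6613948.572 m.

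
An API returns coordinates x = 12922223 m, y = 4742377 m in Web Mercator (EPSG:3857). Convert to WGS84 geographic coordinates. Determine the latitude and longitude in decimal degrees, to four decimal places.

R = 6378137 m. λ = x/R = 116.08230426°.
φ = 2·arctan(exp(y/R)) − 90° = 2·arctan(2.10336) − 90° = 39.14440146°.

lat 39.1444°, lon 116.0823°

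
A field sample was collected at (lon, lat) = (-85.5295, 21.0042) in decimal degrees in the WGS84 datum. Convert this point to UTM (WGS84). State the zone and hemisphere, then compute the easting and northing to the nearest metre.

Longitude -85.5295° lies in the 6° band [-90°, -84°), giving zone 16; latitude is north of the equator, so 16N.
Zone 16 central meridian λ₀ = 6×16 − 183 = -87°; Δλ = +1.4705°.
Transverse Mercator on WGS84 with k₀ = 0.9996 gives E = 652835.597 m, N = 2323315.561 m.

Zone 16N: E 652836 m, N 2323316 m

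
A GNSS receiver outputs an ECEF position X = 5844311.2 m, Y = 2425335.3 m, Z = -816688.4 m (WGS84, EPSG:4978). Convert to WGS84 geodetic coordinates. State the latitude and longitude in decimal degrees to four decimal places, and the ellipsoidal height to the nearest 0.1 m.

lat -7.4034°, lon 22.5380°, h 2278.2 m

λ = atan2(Y, X) = 22.53799969°; p = √(X²+Y²) = 6327576.5 m.
Bowring's method on WGS84 (a = 6378137 m, b = 6356752.314 m) gives φ = -7.40339967°, h = 2278.202 m.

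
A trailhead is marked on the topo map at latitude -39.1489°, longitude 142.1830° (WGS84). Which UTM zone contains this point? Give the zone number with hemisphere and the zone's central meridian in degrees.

UTM zone = ⌊(λ + 180)/6⌋ + 1; 142.1830° ∈ [138°, 144°) → zone 54.
Hemisphere: S (φ < 0).
Central meridian λ₀ = 6×54 − 183 = 141°.

Zone 54S, central meridian 141°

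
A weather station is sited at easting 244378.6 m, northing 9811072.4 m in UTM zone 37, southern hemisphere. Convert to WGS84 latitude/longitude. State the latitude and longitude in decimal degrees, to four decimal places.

lat -1.7079°, lon 36.7024°

Zone 37S: λ₀ = 39°, k₀ = 0.9996, false easting 500000 m, false northing 10000000 m.
Meridian distance M = (N − FN)/k₀ = -189003.2 m.
Inverse transverse Mercator on WGS84 gives φ = -1.70789960°, λ = 36.70239996°.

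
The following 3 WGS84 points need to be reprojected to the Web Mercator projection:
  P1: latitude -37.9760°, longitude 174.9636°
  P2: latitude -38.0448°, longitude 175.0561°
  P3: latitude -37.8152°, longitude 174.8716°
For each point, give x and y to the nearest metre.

Web Mercator: x = R·λ, y = R·ln tan(π/4+φ/2), R = 6378137 m.
P1 (-37.9760°, 174.9636°) → (19476858.859, -4576035.972) m.
P2 (-38.0448°, 175.0561°) → (19487155.912, -4585756.485) m.
P3 (-37.8152°, 174.8716°) → (19466617.466, -4553352.563) m.

P1: x 19476859 m, y -4576036 m; P2: x 19487156 m, y -4585756 m; P3: x 19466617 m, y -4553353 m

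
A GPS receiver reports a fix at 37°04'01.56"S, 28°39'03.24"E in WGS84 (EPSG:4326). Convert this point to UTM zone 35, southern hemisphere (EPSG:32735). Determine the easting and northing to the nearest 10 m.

Zone 35 central meridian λ₀ = 6×35 − 183 = 27°; Δλ = +1.6509°.
Transverse Mercator on WGS84 with k₀ = 0.9996 gives E = 646767.018 m, N = 5896409.282 m.

E 646770 m, N 5896410 m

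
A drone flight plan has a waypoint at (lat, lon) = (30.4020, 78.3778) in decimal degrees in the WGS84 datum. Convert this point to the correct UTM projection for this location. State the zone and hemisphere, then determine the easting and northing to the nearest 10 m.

Zone 44N: E 248080 m, N 3366250 m

Longitude 78.3778° lies in the 6° band [78°, 84°), giving zone 44; latitude is north of the equator, so 44N.
Zone 44 central meridian λ₀ = 6×44 − 183 = 81°; Δλ = -2.6222°.
Transverse Mercator on WGS84 with k₀ = 0.9996 gives E = 248077.202 m, N = 3366250.188 m.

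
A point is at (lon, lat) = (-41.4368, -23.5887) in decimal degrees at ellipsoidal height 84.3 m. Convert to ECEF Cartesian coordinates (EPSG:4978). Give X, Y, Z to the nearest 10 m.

WGS84: a = 6378137 m, e² = 0.006694380; N(φ) = a/√(1−e²sin²φ) = 6381558.440 m.
X = (N+h)·cosφ·cosλ = 4384467.072 m; Y = (N+h)·cosφ·sinλ = -3870435.372 m; Z = (N(1−e²)+h)·sinφ = -2536635.691 m.

X 4384470 m, Y -3870440 m, Z -2536640 m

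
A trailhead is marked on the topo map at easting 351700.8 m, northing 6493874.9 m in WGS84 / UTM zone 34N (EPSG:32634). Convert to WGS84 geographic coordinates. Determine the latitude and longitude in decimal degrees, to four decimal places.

lat 58.5600°, lon 18.4508°

Zone 34N: λ₀ = 21°, k₀ = 0.9996, false easting 500000 m.
Meridian distance M = (N − FN)/k₀ = 6496473.5 m.
Inverse transverse Mercator on WGS84 gives φ = 58.56000018°, λ = 18.45080056°.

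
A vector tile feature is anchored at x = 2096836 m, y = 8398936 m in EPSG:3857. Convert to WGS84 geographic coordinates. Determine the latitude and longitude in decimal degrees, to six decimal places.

R = 6378137 m. λ = x/R = 18.83619827°.
φ = 2·arctan(exp(y/R)) − 90° = 2·arctan(3.73158) − 90° = 59.99639805°.

lat 59.996398°, lon 18.836198°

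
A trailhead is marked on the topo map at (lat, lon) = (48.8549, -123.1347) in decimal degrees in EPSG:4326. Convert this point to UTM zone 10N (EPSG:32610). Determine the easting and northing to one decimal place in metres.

Zone 10 central meridian λ₀ = 6×10 − 183 = -123°; Δλ = -0.1347°.
Transverse Mercator on WGS84 with k₀ = 0.9996 gives E = 490119.116 m, N = 5411334.653 m.

E 490119.1 m, N 5411334.7 m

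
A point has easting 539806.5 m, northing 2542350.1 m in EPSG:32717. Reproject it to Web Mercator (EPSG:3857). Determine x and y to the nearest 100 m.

x -8914300 m, y -10222800 m

Unproject from UTM 17S (λ₀ = -81°) → φ = -67.23299957°, λ = -80.07820043°.
Web Mercator (R = 6378137 m): x = -8914264.495 m, y = -10222760.626 m.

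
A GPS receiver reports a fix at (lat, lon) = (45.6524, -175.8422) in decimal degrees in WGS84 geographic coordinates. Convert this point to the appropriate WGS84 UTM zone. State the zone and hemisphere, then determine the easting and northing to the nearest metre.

Longitude -175.8422° lies in the 6° band [-180°, -174°), giving zone 1; latitude is north of the equator, so 1N.
Zone 1 central meridian λ₀ = 6×1 − 183 = -177°; Δλ = +1.1578°.
Transverse Mercator on WGS84 with k₀ = 0.9996 gives E = 590210.729 m, N = 5056079.771 m.

Zone 1N: E 590211 m, N 5056080 m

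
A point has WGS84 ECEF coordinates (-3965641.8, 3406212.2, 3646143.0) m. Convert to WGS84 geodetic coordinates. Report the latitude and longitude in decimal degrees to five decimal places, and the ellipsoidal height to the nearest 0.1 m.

λ = atan2(Y, X) = 139.33970032°; p = √(X²+Y²) = 5227676.0 m.
Bowring's method on WGS84 (a = 6378137 m, b = 6356752.314 m) gives φ = 35.07530027°, h = 2499.112 m.

lat 35.07530°, lon 139.33970°, h 2499.1 m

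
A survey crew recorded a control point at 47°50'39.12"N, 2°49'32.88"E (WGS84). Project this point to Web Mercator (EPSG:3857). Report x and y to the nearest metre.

Web Mercator is spherical with R = a = 6378137 m.
x = R·λ = 6378137 × 0.049319514 = 314566.617 m.
y = R·ln tan(π/4 + φ/2) = 6378137 × 0.953409169 = 6080974.294 m.

x 314567 m, y 6080974 m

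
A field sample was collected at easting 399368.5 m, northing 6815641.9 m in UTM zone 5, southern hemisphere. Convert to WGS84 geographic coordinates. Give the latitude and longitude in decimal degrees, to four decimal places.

lat -28.7828°, lon -154.0310°

Zone 5S: λ₀ = -153°, k₀ = 0.9996, false easting 500000 m, false northing 10000000 m.
Meridian distance M = (N − FN)/k₀ = -3185632.4 m.
Inverse transverse Mercator on WGS84 gives φ = -28.78280021°, λ = -154.03100028°.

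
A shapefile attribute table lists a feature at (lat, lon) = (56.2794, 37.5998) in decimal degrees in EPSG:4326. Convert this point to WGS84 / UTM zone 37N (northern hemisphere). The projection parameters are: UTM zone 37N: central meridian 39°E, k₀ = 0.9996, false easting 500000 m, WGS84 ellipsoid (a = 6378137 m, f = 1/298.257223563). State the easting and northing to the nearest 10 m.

Zone 37 central meridian λ₀ = 6×37 − 183 = 39°; Δλ = -1.4002°.
Transverse Mercator on WGS84 with k₀ = 0.9996 gives E = 413306.958 m, N = 6238057.913 m.

E 413310 m, N 6238060 m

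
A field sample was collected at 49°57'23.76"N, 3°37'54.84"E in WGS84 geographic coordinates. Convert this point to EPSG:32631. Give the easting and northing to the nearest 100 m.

Zone 31 central meridian λ₀ = 6×31 − 183 = 3°; Δλ = +0.6319°.
Transverse Mercator on WGS84 with k₀ = 0.9996 gives E = 545327.022 m, N = 5533996.665 m.

E 545300 m, N 5534000 m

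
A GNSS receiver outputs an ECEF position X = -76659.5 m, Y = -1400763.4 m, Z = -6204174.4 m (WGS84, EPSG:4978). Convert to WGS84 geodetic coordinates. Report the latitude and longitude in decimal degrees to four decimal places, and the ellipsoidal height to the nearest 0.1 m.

lat -77.3413°, lon -93.1325°, h 3013.9 m

λ = atan2(Y, X) = -93.13249809°; p = √(X²+Y²) = 1402859.5 m.
Bowring's method on WGS84 (a = 6378137 m, b = 6356752.314 m) gives φ = -77.34129979°, h = 3013.902 m.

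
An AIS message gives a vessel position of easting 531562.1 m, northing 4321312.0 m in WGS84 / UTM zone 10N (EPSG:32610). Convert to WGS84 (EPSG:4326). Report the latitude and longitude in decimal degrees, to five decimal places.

lat 39.04030°, lon -122.63530°

Zone 10N: λ₀ = -123°, k₀ = 0.9996, false easting 500000 m.
Meridian distance M = (N − FN)/k₀ = 4323041.2 m.
Inverse transverse Mercator on WGS84 gives φ = 39.04029997°, λ = -122.63530040°.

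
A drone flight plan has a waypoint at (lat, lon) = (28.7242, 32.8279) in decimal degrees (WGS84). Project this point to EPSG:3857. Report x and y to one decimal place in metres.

x 3654385.1 m, y 3340589.5 m

Web Mercator is spherical with R = a = 6378137 m.
x = R·λ = 6378137 × 0.572954942 = 3654385.112 m.
y = R·ln tan(π/4 + φ/2) = 6378137 × 0.523756308 = 3340589.488 m.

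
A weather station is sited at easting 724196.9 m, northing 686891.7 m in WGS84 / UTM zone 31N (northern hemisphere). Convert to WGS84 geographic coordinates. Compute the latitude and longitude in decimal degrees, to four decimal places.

Zone 31N: λ₀ = 3°, k₀ = 0.9996, false easting 500000 m.
Meridian distance M = (N − FN)/k₀ = 687166.6 m.
Inverse transverse Mercator on WGS84 gives φ = 6.21039985°, λ = 5.02620017°.

lat 6.2104°, lon 5.0262°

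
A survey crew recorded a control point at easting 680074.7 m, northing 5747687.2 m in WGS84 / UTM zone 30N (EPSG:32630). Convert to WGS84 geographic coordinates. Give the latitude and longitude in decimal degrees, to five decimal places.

Zone 30N: λ₀ = -3°, k₀ = 0.9996, false easting 500000 m.
Meridian distance M = (N − FN)/k₀ = 5749987.2 m.
Inverse transverse Mercator on WGS84 gives φ = 51.85089997°, λ = -0.38539950°.

lat 51.85090°, lon -0.38540°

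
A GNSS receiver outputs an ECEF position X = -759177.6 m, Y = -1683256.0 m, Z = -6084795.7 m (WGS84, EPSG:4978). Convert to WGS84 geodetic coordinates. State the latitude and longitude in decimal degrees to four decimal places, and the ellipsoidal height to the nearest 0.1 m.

lat -73.2253°, lon -114.2762°, h 260.8 m

λ = atan2(Y, X) = -114.27619904°; p = √(X²+Y²) = 1846537.7 m.
Bowring's method on WGS84 (a = 6378137 m, b = 6356752.314 m) gives φ = -73.22529998°, h = 260.757 m.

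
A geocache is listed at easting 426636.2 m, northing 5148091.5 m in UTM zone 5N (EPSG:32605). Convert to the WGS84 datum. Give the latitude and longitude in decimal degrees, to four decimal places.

Zone 5N: λ₀ = -153°, k₀ = 0.9996, false easting 500000 m.
Meridian distance M = (N − FN)/k₀ = 5150151.6 m.
Inverse transverse Mercator on WGS84 gives φ = 46.48240022°, λ = -153.95579963°.

lat 46.4824°, lon -153.9558°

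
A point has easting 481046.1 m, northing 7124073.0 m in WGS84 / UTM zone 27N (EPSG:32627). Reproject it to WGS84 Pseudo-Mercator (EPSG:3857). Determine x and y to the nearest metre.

x -2381224 m, y 9411562 m

Unproject from UTM 27N (λ₀ = -21°) → φ = 64.24229996°, λ = -21.39089924°.
Web Mercator (R = 6378137 m): x = -2381224.011 m, y = 9411562.048 m.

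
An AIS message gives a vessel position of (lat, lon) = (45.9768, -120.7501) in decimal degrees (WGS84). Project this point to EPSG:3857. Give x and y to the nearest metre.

x -13441840 m, y 5776632 m

Web Mercator is spherical with R = a = 6378137 m.
x = R·λ = 6378137 × -2.107486817 = -13441839.645 m.
y = R·ln tan(π/4 + φ/2) = 6378137 × 0.905692710 = 5776632.183 m.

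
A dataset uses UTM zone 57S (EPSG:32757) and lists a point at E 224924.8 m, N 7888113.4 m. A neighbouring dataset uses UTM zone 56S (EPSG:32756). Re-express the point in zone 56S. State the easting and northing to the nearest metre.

E 856356 m, N 7886721 m

UTM 57S → geographic: φ = -19.08139974°, λ = 156.38590030°.
UTM 56S (λ₀ = 153°) forward: E = 856356.203 m, N = 7886720.779 m.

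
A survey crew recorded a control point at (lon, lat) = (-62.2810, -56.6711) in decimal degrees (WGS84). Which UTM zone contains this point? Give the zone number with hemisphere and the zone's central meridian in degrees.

UTM zone = ⌊(λ + 180)/6⌋ + 1; -62.2810° ∈ [-66°, -60°) → zone 20.
Hemisphere: S (φ < 0).
Central meridian λ₀ = 6×20 − 183 = -63°.

Zone 20S, central meridian -63°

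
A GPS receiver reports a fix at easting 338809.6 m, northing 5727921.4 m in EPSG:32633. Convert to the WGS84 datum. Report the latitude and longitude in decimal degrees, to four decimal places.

Zone 33N: λ₀ = 15°, k₀ = 0.9996, false easting 500000 m.
Meridian distance M = (N − FN)/k₀ = 5730213.5 m.
Inverse transverse Mercator on WGS84 gives φ = 51.67909975°, λ = 12.66850058°.

lat 51.6791°, lon 12.6685°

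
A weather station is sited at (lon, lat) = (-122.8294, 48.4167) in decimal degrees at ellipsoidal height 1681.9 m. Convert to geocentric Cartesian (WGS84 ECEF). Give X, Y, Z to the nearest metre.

X -2299912 m, Y -3564746 m, Z 4749013 m

WGS84: a = 6378137 m, e² = 0.006694380; N(φ) = a/√(1−e²sin²φ) = 6390115.148 m.
X = (N+h)·cosφ·cosλ = -2299911.853 m; Y = (N+h)·cosφ·sinλ = -3564746.161 m; Z = (N(1−e²)+h)·sinφ = 4749012.852 m.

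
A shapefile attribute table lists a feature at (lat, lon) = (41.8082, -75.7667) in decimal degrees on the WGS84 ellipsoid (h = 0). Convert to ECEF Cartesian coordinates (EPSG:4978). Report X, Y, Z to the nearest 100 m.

X 1170600 m, Y -4615100 m, Z 4229700 m

WGS84: a = 6378137 m, e² = 0.006694380; N(φ) = a/√(1−e²sin²φ) = 6387645.811 m.
X = (N+h)·cosφ·cosλ = 1170646.666 m; Y = (N+h)·cosφ·sinλ = -4615070.039 m; Z = (N(1−e²)+h)·sinφ = 4229748.422 m.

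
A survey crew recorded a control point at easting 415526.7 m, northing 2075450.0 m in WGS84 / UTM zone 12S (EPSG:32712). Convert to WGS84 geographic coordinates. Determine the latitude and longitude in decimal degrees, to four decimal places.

Zone 12S: λ₀ = -111°, k₀ = 0.9996, false easting 500000 m, false northing 10000000 m.
Meridian distance M = (N − FN)/k₀ = -7927721.1 m.
Inverse transverse Mercator on WGS84 gives φ = -71.40789968°, λ = -113.37440004°.

lat -71.4079°, lon -113.3744°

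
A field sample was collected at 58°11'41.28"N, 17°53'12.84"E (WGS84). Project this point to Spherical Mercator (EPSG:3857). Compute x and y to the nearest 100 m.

Web Mercator is spherical with R = a = 6378137 m.
x = R·λ = 6378137 × 0.312185298 = 1991160.600 m.
y = R·ln tan(π/4 + φ/2) = 6378137 × 1.255594031 = 8008350.744 m.

x 1991200 m, y 8008400 m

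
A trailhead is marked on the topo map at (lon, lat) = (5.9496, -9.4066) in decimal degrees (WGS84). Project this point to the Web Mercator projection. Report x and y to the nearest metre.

Web Mercator is spherical with R = a = 6378137 m.
x = R·λ = 6378137 × 0.103840109 = 662306.442 m.
y = R·ln tan(π/4 + φ/2) = 6378137 × -0.164918679 = -1051873.929 m.

x 662306 m, y -1051874 m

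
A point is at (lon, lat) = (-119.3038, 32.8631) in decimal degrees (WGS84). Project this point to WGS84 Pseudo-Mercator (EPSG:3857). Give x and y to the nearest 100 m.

x -13280800 m, y 3877100 m

Web Mercator is spherical with R = a = 6378137 m.
x = R·λ = 6378137 × -2.082244120 = -13280838.266 m.
y = R·ln tan(π/4 + φ/2) = 6378137 × 0.607880772 = 3877146.844 m.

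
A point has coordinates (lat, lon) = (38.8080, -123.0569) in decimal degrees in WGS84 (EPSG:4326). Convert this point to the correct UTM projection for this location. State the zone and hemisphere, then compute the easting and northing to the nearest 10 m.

Zone 10N: E 495060 m, N 4295470 m

Longitude -123.0569° lies in the 6° band [-126°, -120°), giving zone 10; latitude is north of the equator, so 10N.
Zone 10 central meridian λ₀ = 6×10 − 183 = -123°; Δλ = -0.0569°.
Transverse Mercator on WGS84 with k₀ = 0.9996 gives E = 495059.641 m, N = 4295472.026 m.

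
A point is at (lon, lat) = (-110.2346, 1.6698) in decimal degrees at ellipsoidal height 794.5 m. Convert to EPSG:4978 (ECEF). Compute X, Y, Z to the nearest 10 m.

WGS84: a = 6378137 m, e² = 0.006694380; N(φ) = a/√(1−e²sin²φ) = 6378155.127 m.
X = (N+h)·cosφ·cosλ = -2205317.759 m; Y = (N+h)·cosφ·sinλ = -5982726.891 m; Z = (N(1−e²)+h)·sinφ = 184634.466 m.

X -2205320 m, Y -5982730 m, Z 184630 m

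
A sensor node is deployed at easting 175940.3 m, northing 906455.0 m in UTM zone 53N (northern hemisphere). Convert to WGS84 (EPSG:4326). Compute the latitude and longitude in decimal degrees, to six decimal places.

Zone 53N: λ₀ = 135°, k₀ = 0.9996, false easting 500000 m.
Meridian distance M = (N − FN)/k₀ = 906817.7 m.
Inverse transverse Mercator on WGS84 gives φ = 8.18969959°, λ = 132.05919961°.

lat 8.189700°, lon 132.059200°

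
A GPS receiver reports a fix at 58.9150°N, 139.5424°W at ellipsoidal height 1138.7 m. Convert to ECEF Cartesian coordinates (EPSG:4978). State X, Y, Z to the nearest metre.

X -2512289 m, Y -2142484 m, Z 5440029 m

WGS84: a = 6378137 m, e² = 0.006694380; N(φ) = a/√(1−e²sin²φ) = 6393852.662 m.
X = (N+h)·cosφ·cosλ = -2512288.880 m; Y = (N+h)·cosφ·sinλ = -2142484.137 m; Z = (N(1−e²)+h)·sinφ = 5440028.721 m.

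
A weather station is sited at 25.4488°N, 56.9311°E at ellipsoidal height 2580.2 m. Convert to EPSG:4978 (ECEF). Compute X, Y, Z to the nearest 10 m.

WGS84: a = 6378137 m, e² = 0.006694380; N(φ) = a/√(1−e²sin²φ) = 6382082.632 m.
X = (N+h)·cosφ·cosλ = 3145741.405 m; Y = (N+h)·cosφ·sinλ = 4831287.842 m; Z = (N(1−e²)+h)·sinφ = 2725158.775 m.

X 3145740 m, Y 4831290 m, Z 2725160 m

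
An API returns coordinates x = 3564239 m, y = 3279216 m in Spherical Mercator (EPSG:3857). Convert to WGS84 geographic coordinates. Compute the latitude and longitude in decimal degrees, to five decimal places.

R = 6378137 m. λ = x/R = 32.01810370°.
φ = 2·arctan(exp(y/R)) − 90° = 2·arctan(1.67219) − 90° = 28.23960324°.

lat 28.23960°, lon 32.01810°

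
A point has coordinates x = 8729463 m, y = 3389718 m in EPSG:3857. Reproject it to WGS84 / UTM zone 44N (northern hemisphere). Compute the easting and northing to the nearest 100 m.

E 248700 m, N 3223000 m

Web Mercator inverse (R = 6378137 m) → φ = 29.11050204°, λ = 78.41810035°.
UTM 44N forward: E = 248745.973 m, N = 3222983.680 m.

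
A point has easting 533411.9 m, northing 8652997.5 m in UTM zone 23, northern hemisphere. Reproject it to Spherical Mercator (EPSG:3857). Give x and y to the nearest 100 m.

Unproject from UTM 23N (λ₀ = -45°) → φ = 77.94820000°, λ = -43.56639902°.
Web Mercator (R = 6378137 m): x = -4849789.355 m, y = 14341008.486 m.

x -4849800 m, y 14341000 m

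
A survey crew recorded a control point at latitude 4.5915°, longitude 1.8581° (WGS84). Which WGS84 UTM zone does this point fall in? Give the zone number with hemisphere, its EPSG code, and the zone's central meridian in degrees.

Zone 31N (EPSG:32631), central meridian 3°

UTM zone = ⌊(λ + 180)/6⌋ + 1; 1.8581° ∈ [0°, 6°) → zone 31.
Hemisphere: N (φ ≥ 0).
Central meridian λ₀ = 6×31 − 183 = 3°.
EPSG code: 32631.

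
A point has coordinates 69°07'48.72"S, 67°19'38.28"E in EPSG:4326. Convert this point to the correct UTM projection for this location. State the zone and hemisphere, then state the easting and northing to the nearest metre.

Zone 42S: E 433505 m, N 2330213 m

Longitude 67.3273° lies in the 6° band [66°, 72°), giving zone 42; latitude is south of the equator, so 42S.
Zone 42 central meridian λ₀ = 6×42 − 183 = 69°; Δλ = -1.6727°.
Transverse Mercator on WGS84 with k₀ = 0.9996 gives E = 433504.566 m, N = 2330212.824 m.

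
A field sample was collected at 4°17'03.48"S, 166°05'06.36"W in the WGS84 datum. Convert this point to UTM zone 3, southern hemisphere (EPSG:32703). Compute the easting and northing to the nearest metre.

Zone 3 central meridian λ₀ = 6×3 − 183 = -165°; Δλ = -1.0851°.
Transverse Mercator on WGS84 with k₀ = 0.9996 gives E = 379583.526 m, N = 9526362.079 m.

E 379584 m, N 9526362 m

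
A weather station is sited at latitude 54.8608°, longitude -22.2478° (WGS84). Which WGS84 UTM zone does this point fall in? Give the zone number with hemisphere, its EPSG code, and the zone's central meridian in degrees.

UTM zone = ⌊(λ + 180)/6⌋ + 1; -22.2478° ∈ [-24°, -18°) → zone 27.
Hemisphere: N (φ ≥ 0).
Central meridian λ₀ = 6×27 − 183 = -21°.
EPSG code: 32627.

Zone 27N (EPSG:32627), central meridian -21°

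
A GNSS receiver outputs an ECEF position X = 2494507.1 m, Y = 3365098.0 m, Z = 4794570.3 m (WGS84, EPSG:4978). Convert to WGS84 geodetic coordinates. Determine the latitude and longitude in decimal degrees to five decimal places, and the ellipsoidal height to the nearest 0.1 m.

lat 49.04800°, lon 53.45090°, h 676.8 m

λ = atan2(Y, X) = 53.45089979°; p = √(X²+Y²) = 4188848.3 m.
Bowring's method on WGS84 (a = 6378137 m, b = 6356752.314 m) gives φ = 49.04800015°, h = 676.758 m.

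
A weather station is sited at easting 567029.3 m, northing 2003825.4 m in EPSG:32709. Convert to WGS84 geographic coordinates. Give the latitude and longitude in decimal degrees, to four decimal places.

Zone 9S: λ₀ = -129°, k₀ = 0.9996, false easting 500000 m, false northing 10000000 m.
Meridian distance M = (N − FN)/k₀ = -7999374.3 m.
Inverse transverse Mercator on WGS84 gives φ = -72.05519991°, λ = -127.05050144°.

lat -72.0552°, lon -127.0505°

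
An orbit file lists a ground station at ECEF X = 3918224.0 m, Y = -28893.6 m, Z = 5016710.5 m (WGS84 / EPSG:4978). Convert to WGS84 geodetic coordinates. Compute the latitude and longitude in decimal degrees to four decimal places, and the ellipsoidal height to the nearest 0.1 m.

lat 52.1947°, lon -0.4225°, h 757.4 m

λ = atan2(Y, X) = -0.42250043°; p = √(X²+Y²) = 3918330.5 m.
Bowring's method on WGS84 (a = 6378137 m, b = 6356752.314 m) gives φ = 52.19470019°, h = 757.391 m.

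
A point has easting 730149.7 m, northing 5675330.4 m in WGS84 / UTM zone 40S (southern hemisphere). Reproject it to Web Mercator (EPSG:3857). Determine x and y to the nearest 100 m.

Unproject from UTM 40S (λ₀ = 57°) → φ = -39.04079991°, λ = 59.65919961°.
Web Mercator (R = 6378137 m): x = 6641231.721 m, y = -4727517.496 m.

x 6641200 m, y -4727500 m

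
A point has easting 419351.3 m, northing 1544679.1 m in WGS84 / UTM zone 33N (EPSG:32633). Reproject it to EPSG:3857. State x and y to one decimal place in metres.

Unproject from UTM 33N (λ₀ = 15°) → φ = 13.97129984°, λ = 14.25330039°.
Web Mercator (R = 6378137 m): x = 1586670.141 m, y = 1570924.059 m.

x 1586670.1 m, y 1570924.1 m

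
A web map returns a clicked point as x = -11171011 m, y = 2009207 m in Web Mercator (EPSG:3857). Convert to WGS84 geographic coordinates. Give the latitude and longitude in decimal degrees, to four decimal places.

R = 6378137 m. λ = x/R = -100.35089920°.
φ = 2·arctan(exp(y/R)) − 90° = 2·arctan(1.37028) − 90° = 17.75769881°.

lat 17.7577°, lon -100.3509°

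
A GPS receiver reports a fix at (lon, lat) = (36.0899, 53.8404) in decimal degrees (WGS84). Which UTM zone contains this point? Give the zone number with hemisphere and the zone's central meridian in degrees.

UTM zone = ⌊(λ + 180)/6⌋ + 1; 36.0899° ∈ [36°, 42°) → zone 37.
Hemisphere: N (φ ≥ 0).
Central meridian λ₀ = 6×37 − 183 = 39°.

Zone 37N, central meridian 39°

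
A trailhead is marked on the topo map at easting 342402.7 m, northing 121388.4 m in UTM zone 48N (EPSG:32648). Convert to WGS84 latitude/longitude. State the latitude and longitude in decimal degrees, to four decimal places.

Zone 48N: λ₀ = 105°, k₀ = 0.9996, false easting 500000 m.
Meridian distance M = (N − FN)/k₀ = 121437.0 m.
Inverse transverse Mercator on WGS84 gives φ = 1.09789984°, λ = 103.58359969°.

lat 1.0979°, lon 103.5836°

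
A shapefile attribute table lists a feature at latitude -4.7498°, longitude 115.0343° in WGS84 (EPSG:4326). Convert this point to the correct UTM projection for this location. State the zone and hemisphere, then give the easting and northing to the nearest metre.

Zone 50S: E 281971 m, N 9474683 m

Longitude 115.0343° lies in the 6° band [114°, 120°), giving zone 50; latitude is south of the equator, so 50S.
Zone 50 central meridian λ₀ = 6×50 − 183 = 117°; Δλ = -1.9657°.
Transverse Mercator on WGS84 with k₀ = 0.9996 gives E = 281970.504 m, N = 9474682.539 m.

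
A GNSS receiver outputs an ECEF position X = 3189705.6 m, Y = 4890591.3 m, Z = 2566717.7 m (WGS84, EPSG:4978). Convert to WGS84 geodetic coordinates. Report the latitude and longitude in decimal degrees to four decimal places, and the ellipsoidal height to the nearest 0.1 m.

lat 23.8720°, lon 56.8871°, h 3439.7 m

λ = atan2(Y, X) = 56.88710019°; p = √(X²+Y²) = 5838844.5 m.
Bowring's method on WGS84 (a = 6378137 m, b = 6356752.314 m) gives φ = 23.87199965°, h = 3439.672 m.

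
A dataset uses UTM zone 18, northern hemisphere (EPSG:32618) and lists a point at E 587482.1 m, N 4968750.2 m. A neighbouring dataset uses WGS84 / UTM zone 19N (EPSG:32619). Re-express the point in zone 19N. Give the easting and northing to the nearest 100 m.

E 113500 m, N 4979800 m

UTM 18N → geographic: φ = 44.86680011°, λ = -73.89259976°.
UTM 19N (λ₀ = -69°) forward: E = 113493.436 m, N = 4979809.751 m.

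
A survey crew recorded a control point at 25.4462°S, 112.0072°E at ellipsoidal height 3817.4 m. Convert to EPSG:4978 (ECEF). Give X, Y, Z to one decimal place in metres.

WGS84: a = 6378137 m, e² = 0.006694380; N(φ) = a/√(1−e²sin²φ) = 6382081.879 m.
X = (N+h)·cosφ·cosλ = -2160802.421 m; Y = (N+h)·cosφ·sinλ = 5346239.298 m; Z = (N(1−e²)+h)·sinφ = -2725430.166 m.

X -2160802.4 m, Y 5346239.3 m, Z -2725430.2 m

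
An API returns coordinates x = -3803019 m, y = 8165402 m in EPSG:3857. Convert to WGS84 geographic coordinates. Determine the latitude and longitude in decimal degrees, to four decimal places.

R = 6378137 m. λ = x/R = -34.16310093°.
φ = 2·arctan(exp(y/R)) − 90° = 2·arctan(3.59742) − 90° = 58.93060010°.

lat 58.9306°, lon -34.1631°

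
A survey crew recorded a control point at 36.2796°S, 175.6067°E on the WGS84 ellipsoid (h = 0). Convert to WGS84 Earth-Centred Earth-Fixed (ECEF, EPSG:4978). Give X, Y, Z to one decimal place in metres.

X -5132576.2 m, Y 394326.5 m, Z -3753246.7 m

WGS84: a = 6378137 m, e² = 0.006694380; N(φ) = a/√(1−e²sin²φ) = 6385625.246 m.
X = (N+h)·cosφ·cosλ = -5132576.245 m; Y = (N+h)·cosφ·sinλ = 394326.482 m; Z = (N(1−e²)+h)·sinφ = -3753246.721 m.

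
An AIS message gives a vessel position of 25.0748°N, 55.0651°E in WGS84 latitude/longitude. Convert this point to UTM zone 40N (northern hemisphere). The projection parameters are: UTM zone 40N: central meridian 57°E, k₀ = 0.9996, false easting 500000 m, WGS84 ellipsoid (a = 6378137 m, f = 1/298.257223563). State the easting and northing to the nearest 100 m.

E 304800 m, N 2774600 m

Zone 40 central meridian λ₀ = 6×40 − 183 = 57°; Δλ = -1.9349°.
Transverse Mercator on WGS84 with k₀ = 0.9996 gives E = 304844.239 m, N = 2774627.169 m.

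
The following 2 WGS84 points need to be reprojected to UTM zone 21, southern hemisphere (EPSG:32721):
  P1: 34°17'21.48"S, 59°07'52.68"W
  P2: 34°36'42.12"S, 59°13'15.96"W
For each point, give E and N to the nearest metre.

UTM zone 21S: λ₀ = -57°, k₀ = 0.9996.
P1 (-34.2893°, -59.1313°) → (303832.150, 6203710.202) m.
P2 (-34.6117°, -59.2211°) → (296349.918, 6167773.771) m.

P1: E 303832 m, N 6203710 m; P2: E 296350 m, N 6167774 m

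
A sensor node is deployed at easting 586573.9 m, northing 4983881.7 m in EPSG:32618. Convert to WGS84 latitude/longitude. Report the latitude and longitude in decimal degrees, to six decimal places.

Zone 18N: λ₀ = -75°, k₀ = 0.9996, false easting 500000 m.
Meridian distance M = (N − FN)/k₀ = 4985876.1 m.
Inverse transverse Mercator on WGS84 gives φ = 45.00310020°, λ = -73.90150053°.

lat 45.003100°, lon -73.901501°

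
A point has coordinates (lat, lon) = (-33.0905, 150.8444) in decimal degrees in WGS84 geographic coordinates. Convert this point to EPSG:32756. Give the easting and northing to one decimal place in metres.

E 298819.3 m, N 6336613.4 m

Zone 56 central meridian λ₀ = 6×56 − 183 = 153°; Δλ = -2.1556°.
Transverse Mercator on WGS84 with k₀ = 0.9996 gives E = 298819.341 m, N = 6336613.388 m.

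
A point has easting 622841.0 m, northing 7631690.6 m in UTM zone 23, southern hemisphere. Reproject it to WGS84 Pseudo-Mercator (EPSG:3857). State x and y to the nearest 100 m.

x -4877400 m, y -2441200 m

Unproject from UTM 23S (λ₀ = -45°) → φ = -21.41289980°, λ = -43.81479962°.
Web Mercator (R = 6378137 m): x = -4877441.183 m, y = -2441181.128 m.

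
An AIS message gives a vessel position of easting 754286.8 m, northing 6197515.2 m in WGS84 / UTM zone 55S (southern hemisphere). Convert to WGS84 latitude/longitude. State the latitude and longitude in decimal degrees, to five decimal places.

lat -34.33250°, lon 149.76400°

Zone 55S: λ₀ = 147°, k₀ = 0.9996, false easting 500000 m, false northing 10000000 m.
Meridian distance M = (N − FN)/k₀ = -3804006.4 m.
Inverse transverse Mercator on WGS84 gives φ = -34.33250011°, λ = 149.76400047°.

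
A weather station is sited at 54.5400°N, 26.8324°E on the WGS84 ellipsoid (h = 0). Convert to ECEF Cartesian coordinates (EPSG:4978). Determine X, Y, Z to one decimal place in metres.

WGS84: a = 6378137 m, e² = 0.006694380; N(φ) = a/√(1−e²sin²φ) = 6392348.113 m.
X = (N+h)·cosφ·cosλ = 3309138.289 m; Y = (N+h)·cosφ·sinλ = 1673915.455 m; Z = (N(1−e²)+h)·sinφ = 5171844.404 m.

X 3309138.3 m, Y 1673915.5 m, Z 5171844.4 m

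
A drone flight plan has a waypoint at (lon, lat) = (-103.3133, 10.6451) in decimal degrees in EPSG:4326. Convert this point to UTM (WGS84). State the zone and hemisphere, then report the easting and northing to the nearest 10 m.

Zone 13N: E 684500 m, N 1177240 m

Longitude -103.3133° lies in the 6° band [-108°, -102°), giving zone 13; latitude is north of the equator, so 13N.
Zone 13 central meridian λ₀ = 6×13 − 183 = -105°; Δλ = +1.6867°.
Transverse Mercator on WGS84 with k₀ = 0.9996 gives E = 684503.496 m, N = 1177240.202 m.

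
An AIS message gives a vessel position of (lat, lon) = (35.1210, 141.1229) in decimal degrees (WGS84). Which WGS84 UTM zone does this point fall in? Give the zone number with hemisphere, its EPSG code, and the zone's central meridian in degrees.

Zone 54N (EPSG:32654), central meridian 141°

UTM zone = ⌊(λ + 180)/6⌋ + 1; 141.1229° ∈ [138°, 144°) → zone 54.
Hemisphere: N (φ ≥ 0).
Central meridian λ₀ = 6×54 − 183 = 141°.
EPSG code: 32654.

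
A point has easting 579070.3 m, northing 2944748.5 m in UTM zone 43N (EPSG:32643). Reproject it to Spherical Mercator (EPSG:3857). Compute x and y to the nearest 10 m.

Unproject from UTM 43N (λ₀ = 75°) → φ = 26.62139968°, λ = 75.79429951°.
Web Mercator (R = 6378137 m): x = 8437382.827 m, y = 3076249.750 m.

x 8437380 m, y 3076250 m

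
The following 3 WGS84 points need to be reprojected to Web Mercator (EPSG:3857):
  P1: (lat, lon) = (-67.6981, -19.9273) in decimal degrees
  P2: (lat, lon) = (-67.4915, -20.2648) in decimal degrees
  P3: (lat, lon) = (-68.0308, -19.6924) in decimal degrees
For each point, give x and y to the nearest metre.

Web Mercator: x = R·λ, y = R·ln tan(π/4+φ/2), R = 6378137 m.
P1 (-67.6981°, -19.9273°) → (-2218296.889, -10357863.146) m.
P2 (-67.4915°, -20.2648°) → (-2255867.217, -10297523.365) m.
P3 (-68.0308°, -19.6924°) → (-2192147.940, -10456156.052) m.

P1: x -2218297 m, y -10357863 m; P2: x -2255867 m, y -10297523 m; P3: x -2192148 m, y -10456156 m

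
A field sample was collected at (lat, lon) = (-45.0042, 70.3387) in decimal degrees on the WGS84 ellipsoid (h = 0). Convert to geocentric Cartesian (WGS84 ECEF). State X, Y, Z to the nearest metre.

WGS84: a = 6378137 m, e² = 0.006694380; N(φ) = a/√(1−e²sin²φ) = 6388839.863 m.
X = (N+h)·cosφ·cosλ = 1519874.290 m; Y = (N+h)·cosφ·sinλ = 4253895.565 m; Z = (N(1−e²)+h)·sinφ = -4487678.441 m.

X 1519874 m, Y 4253896 m, Z -4487678 m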